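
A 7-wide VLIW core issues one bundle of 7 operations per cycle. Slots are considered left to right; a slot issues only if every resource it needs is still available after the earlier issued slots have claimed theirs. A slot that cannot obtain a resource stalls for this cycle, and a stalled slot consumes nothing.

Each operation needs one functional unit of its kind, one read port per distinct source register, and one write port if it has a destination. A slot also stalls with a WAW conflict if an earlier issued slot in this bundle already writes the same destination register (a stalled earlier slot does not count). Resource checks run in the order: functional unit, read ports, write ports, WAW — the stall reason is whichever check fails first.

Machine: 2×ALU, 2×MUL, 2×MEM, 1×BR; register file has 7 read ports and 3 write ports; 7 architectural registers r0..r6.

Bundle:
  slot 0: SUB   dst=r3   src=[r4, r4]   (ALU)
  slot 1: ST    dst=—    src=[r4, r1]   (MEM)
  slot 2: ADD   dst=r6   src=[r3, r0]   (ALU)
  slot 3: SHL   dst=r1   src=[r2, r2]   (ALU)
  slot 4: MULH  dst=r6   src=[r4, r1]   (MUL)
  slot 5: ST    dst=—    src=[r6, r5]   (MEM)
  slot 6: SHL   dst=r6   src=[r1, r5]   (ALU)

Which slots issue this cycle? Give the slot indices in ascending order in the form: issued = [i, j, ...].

issued = [0, 1, 2, 5]

slot 0 (ALU): ISSUE — free A1,Mu2,Ld2,B1 rp6 wp2
slot 1 (MEM): ISSUE — free A1,Mu2,Ld1,B1 rp4 wp2
slot 2 (ALU): ISSUE — free A0,Mu2,Ld1,B1 rp2 wp1
slot 3 (ALU): stall FU — free A0,Mu2,Ld1,B1 rp2 wp1
slot 4 (MUL): stall WAW — free A0,Mu2,Ld1,B1 rp2 wp1
slot 5 (MEM): ISSUE — free A0,Mu2,Ld0,B1 rp0 wp1
slot 6 (ALU): stall FU — free A0,Mu2,Ld0,B1 rp0 wp1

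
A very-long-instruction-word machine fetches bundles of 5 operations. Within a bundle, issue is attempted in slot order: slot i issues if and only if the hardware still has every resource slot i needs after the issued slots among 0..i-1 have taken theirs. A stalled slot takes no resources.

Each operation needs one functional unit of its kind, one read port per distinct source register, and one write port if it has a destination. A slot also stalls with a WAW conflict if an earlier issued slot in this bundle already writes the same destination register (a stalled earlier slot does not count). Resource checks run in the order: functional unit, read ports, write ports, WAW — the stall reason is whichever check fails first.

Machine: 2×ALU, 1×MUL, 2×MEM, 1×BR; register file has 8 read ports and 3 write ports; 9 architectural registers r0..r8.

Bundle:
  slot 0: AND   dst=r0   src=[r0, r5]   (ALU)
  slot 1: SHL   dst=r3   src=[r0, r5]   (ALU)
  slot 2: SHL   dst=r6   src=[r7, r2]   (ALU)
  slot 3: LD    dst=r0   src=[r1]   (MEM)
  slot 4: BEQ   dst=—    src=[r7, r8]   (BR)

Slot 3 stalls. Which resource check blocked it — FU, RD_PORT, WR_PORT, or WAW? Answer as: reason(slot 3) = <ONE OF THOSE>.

reason(slot 3) = WAW

[0] ALU needs rd=2 wr=1: ok; after: ALU=1 MUL=1 MEM=2 BR=1, R=6, W=2
[1] ALU needs rd=2 wr=1: ok; after: ALU=0 MUL=1 MEM=2 BR=1, R=4, W=1
[2] ALU needs rd=2 wr=1: FU; after: ALU=0 MUL=1 MEM=2 BR=1, R=4, W=1
[3] MEM needs rd=1 wr=1: WAW; after: ALU=0 MUL=1 MEM=2 BR=1, R=4, W=1
[4] BR needs rd=2 wr=0: ok; after: ALU=0 MUL=1 MEM=2 BR=0, R=2, W=1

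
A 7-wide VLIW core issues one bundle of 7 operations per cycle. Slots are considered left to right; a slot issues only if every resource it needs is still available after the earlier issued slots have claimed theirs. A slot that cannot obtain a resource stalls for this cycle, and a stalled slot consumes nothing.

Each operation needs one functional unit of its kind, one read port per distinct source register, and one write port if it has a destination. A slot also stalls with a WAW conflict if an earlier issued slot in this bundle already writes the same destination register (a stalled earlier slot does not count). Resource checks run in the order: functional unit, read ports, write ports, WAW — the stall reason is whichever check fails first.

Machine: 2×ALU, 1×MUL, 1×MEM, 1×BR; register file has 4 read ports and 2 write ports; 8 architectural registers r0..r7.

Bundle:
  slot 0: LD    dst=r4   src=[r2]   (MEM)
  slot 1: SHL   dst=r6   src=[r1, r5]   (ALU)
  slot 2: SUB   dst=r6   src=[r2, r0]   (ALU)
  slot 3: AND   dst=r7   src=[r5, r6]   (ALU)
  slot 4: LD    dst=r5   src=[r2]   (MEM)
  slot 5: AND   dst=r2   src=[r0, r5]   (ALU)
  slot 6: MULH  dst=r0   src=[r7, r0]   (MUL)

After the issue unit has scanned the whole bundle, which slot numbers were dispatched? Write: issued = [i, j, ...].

issued = [0, 1]

  0. MEM→r4 ⇒ go  {2A/1Mu/0Ld/1B | 3r 1w}
  1. ALU→r6 ⇒ go  {1A/1Mu/0Ld/1B | 1r 0w}
  2. ALU→r6 ⇒ no(RD_PORT)  {1A/1Mu/0Ld/1B | 1r 0w}
  3. ALU→r7 ⇒ no(RD_PORT)  {1A/1Mu/0Ld/1B | 1r 0w}
  4. MEM→r5 ⇒ no(FU)  {1A/1Mu/0Ld/1B | 1r 0w}
  5. ALU→r2 ⇒ no(RD_PORT)  {1A/1Mu/0Ld/1B | 1r 0w}
  6. MUL→r0 ⇒ no(RD_PORT)  {1A/1Mu/0Ld/1B | 1r 0w}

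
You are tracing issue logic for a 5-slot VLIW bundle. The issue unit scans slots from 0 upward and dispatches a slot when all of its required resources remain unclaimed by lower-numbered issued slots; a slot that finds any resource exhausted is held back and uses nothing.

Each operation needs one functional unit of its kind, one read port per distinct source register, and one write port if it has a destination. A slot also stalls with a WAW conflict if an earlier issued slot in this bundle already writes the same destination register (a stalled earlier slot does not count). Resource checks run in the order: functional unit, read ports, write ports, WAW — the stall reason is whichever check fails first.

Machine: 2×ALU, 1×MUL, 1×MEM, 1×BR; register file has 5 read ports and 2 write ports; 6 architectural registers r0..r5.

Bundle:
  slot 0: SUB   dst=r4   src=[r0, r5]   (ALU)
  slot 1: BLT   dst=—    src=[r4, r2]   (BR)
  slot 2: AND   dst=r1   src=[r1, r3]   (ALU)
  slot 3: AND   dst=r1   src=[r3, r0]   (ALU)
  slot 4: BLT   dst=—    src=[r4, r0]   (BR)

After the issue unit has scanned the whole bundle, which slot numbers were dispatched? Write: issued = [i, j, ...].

issued = [0, 1]

[0] ALU needs rd=2 wr=1: ok; after: ALU=1 MUL=1 MEM=1 BR=1, R=3, W=1
[1] BR needs rd=2 wr=0: ok; after: ALU=1 MUL=1 MEM=1 BR=0, R=1, W=1
[2] ALU needs rd=2 wr=1: RD_PORT; after: ALU=1 MUL=1 MEM=1 BR=0, R=1, W=1
[3] ALU needs rd=2 wr=1: RD_PORT; after: ALU=1 MUL=1 MEM=1 BR=0, R=1, W=1
[4] BR needs rd=2 wr=0: FU; after: ALU=1 MUL=1 MEM=1 BR=0, R=1, W=1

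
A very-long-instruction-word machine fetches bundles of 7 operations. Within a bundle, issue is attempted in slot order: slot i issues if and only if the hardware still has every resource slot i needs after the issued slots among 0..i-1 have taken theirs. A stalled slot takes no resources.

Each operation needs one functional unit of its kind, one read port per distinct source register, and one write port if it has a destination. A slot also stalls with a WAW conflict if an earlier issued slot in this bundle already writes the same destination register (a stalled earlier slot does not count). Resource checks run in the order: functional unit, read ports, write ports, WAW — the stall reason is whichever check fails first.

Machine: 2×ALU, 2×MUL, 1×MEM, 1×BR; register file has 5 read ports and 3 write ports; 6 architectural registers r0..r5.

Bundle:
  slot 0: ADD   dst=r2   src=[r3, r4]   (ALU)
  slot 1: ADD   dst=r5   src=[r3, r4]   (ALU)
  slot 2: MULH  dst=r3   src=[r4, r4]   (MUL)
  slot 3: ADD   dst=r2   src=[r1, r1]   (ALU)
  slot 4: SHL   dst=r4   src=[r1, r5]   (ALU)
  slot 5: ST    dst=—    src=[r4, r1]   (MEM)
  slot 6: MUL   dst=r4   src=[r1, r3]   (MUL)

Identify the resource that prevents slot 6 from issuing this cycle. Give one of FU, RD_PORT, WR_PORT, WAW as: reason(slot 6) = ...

slot 0 (ALU): ISSUE — free A1,Mu2,Ld1,B1 rp3 wp2
slot 1 (ALU): ISSUE — free A0,Mu2,Ld1,B1 rp1 wp1
slot 2 (MUL): ISSUE — free A0,Mu1,Ld1,B1 rp0 wp0
slot 3 (ALU): stall FU — free A0,Mu1,Ld1,B1 rp0 wp0
slot 4 (ALU): stall FU — free A0,Mu1,Ld1,B1 rp0 wp0
slot 5 (MEM): stall RD_PORT — free A0,Mu1,Ld1,B1 rp0 wp0
slot 6 (MUL): stall RD_PORT — free A0,Mu1,Ld1,B1 rp0 wp0

reason(slot 6) = RD_PORT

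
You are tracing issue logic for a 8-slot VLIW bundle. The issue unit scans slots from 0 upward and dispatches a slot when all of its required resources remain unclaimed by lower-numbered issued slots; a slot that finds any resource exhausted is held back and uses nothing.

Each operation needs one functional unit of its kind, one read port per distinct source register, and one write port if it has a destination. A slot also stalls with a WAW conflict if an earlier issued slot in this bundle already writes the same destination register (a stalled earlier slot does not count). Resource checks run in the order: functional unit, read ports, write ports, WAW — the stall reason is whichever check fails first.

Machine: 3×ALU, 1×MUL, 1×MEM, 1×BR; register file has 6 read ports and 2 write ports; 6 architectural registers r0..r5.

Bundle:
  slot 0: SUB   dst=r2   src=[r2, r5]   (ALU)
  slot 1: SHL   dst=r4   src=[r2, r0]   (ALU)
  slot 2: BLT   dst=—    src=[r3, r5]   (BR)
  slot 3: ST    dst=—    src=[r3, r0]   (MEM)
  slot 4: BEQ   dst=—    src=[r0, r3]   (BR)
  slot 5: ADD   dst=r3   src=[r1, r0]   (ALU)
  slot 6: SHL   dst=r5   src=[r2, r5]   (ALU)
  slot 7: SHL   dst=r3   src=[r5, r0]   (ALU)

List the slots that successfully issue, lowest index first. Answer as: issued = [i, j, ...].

[0] ALU needs rd=2 wr=1: ok; after: ALU=2 MUL=1 MEM=1 BR=1, R=4, W=1
[1] ALU needs rd=2 wr=1: ok; after: ALU=1 MUL=1 MEM=1 BR=1, R=2, W=0
[2] BR needs rd=2 wr=0: ok; after: ALU=1 MUL=1 MEM=1 BR=0, R=0, W=0
[3] MEM needs rd=2 wr=0: RD_PORT; after: ALU=1 MUL=1 MEM=1 BR=0, R=0, W=0
[4] BR needs rd=2 wr=0: FU; after: ALU=1 MUL=1 MEM=1 BR=0, R=0, W=0
[5] ALU needs rd=2 wr=1: RD_PORT; after: ALU=1 MUL=1 MEM=1 BR=0, R=0, W=0
[6] ALU needs rd=2 wr=1: RD_PORT; after: ALU=1 MUL=1 MEM=1 BR=0, R=0, W=0
[7] ALU needs rd=2 wr=1: RD_PORT; after: ALU=1 MUL=1 MEM=1 BR=0, R=0, W=0

issued = [0, 1, 2]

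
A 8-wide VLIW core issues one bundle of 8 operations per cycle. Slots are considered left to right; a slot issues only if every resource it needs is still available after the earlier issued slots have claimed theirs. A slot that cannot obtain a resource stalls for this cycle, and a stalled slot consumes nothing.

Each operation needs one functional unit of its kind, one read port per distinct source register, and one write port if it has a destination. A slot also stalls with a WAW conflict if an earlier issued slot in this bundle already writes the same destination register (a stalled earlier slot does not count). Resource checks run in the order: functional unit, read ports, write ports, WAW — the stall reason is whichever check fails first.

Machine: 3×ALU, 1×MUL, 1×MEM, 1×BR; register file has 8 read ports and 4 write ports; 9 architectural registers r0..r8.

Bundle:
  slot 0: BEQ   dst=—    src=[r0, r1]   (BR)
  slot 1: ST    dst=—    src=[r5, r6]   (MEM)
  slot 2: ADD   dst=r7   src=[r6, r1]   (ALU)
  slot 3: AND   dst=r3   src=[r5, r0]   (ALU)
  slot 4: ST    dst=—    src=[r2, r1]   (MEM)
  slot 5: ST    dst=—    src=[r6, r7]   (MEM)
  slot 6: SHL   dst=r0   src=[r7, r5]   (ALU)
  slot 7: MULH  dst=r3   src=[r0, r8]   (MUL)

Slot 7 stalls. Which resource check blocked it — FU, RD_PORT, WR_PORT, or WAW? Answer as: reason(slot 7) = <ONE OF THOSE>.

reason(slot 7) = RD_PORT

slot 0 (BR): ISSUE — free A3,Mu1,Ld1,B0 rp6 wp4
slot 1 (MEM): ISSUE — free A3,Mu1,Ld0,B0 rp4 wp4
slot 2 (ALU): ISSUE — free A2,Mu1,Ld0,B0 rp2 wp3
slot 3 (ALU): ISSUE — free A1,Mu1,Ld0,B0 rp0 wp2
slot 4 (MEM): stall FU — free A1,Mu1,Ld0,B0 rp0 wp2
slot 5 (MEM): stall FU — free A1,Mu1,Ld0,B0 rp0 wp2
slot 6 (ALU): stall RD_PORT — free A1,Mu1,Ld0,B0 rp0 wp2
slot 7 (MUL): stall RD_PORT — free A1,Mu1,Ld0,B0 rp0 wp2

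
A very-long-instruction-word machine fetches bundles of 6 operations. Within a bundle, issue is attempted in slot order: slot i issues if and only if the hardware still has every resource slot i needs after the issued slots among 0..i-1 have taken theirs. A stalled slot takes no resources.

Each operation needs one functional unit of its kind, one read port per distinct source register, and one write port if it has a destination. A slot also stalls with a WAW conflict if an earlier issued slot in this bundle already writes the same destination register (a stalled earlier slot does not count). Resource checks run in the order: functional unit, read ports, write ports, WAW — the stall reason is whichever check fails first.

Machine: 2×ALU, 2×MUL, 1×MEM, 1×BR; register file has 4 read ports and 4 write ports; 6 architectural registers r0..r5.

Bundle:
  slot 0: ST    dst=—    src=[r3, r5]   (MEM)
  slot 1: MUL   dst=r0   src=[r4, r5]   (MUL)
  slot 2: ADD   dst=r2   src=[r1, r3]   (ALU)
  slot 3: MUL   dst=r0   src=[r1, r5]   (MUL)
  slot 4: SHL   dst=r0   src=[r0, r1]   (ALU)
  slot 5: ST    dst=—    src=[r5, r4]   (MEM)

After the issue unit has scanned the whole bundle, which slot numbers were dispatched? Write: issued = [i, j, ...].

(0) want 1×MEM +2rd +0wr — yes → AL2|MU2|ME0|BR1|rd2|wr4
(1) want 1×MUL +2rd +1wr — yes → AL2|MU1|ME0|BR1|rd0|wr3
(2) want 1×ALU +2rd +1wr — RD_PORT → AL2|MU1|ME0|BR1|rd0|wr3
(3) want 1×MUL +2rd +1wr — RD_PORT → AL2|MU1|ME0|BR1|rd0|wr3
(4) want 1×ALU +2rd +1wr — RD_PORT → AL2|MU1|ME0|BR1|rd0|wr3
(5) want 1×MEM +2rd +0wr — FU → AL2|MU1|ME0|BR1|rd0|wr3

issued = [0, 1]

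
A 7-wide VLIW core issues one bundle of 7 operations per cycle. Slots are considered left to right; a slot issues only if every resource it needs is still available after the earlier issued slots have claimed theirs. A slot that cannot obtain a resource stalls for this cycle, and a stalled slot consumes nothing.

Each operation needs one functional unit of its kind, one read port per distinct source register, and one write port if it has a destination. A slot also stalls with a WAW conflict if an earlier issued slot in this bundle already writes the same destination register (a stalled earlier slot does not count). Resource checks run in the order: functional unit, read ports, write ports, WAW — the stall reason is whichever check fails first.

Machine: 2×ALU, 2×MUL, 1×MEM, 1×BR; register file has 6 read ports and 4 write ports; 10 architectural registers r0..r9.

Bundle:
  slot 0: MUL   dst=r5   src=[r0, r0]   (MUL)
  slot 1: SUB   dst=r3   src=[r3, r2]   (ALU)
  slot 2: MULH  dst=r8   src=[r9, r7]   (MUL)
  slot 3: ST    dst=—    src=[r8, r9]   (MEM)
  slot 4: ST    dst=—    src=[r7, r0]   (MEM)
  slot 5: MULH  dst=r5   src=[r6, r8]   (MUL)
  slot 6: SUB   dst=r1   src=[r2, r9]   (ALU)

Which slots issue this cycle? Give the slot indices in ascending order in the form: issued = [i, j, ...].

issued = [0, 1, 2]

(0) want 1×MUL +1rd +1wr — yes → AL2|MU1|ME1|BR1|rd5|wr3
(1) want 1×ALU +2rd +1wr — yes → AL1|MU1|ME1|BR1|rd3|wr2
(2) want 1×MUL +2rd +1wr — yes → AL1|MU0|ME1|BR1|rd1|wr1
(3) want 1×MEM +2rd +0wr — RD_PORT → AL1|MU0|ME1|BR1|rd1|wr1
(4) want 1×MEM +2rd +0wr — RD_PORT → AL1|MU0|ME1|BR1|rd1|wr1
(5) want 1×MUL +2rd +1wr — FU → AL1|MU0|ME1|BR1|rd1|wr1
(6) want 1×ALU +2rd +1wr — RD_PORT → AL1|MU0|ME1|BR1|rd1|wr1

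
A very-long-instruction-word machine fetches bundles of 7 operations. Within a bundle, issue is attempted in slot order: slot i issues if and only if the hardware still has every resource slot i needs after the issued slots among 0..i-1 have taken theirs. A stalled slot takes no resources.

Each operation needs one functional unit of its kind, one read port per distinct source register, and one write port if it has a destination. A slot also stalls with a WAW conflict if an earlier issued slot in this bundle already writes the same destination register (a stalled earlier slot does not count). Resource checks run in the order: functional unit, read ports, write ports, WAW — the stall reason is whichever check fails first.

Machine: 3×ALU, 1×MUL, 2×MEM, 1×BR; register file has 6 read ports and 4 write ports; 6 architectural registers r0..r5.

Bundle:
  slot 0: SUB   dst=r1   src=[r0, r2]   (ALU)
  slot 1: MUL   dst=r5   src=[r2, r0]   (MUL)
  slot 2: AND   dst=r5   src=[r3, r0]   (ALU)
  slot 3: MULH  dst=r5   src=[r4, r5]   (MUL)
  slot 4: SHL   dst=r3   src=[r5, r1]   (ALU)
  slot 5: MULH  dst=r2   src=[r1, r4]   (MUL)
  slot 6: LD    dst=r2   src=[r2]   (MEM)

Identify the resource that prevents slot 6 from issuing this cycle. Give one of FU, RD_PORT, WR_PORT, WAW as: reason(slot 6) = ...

  0. ALU→r1 ⇒ go  {2A/1Mu/2Ld/1B | 4r 3w}
  1. MUL→r5 ⇒ go  {2A/0Mu/2Ld/1B | 2r 2w}
  2. ALU→r5 ⇒ no(WAW)  {2A/0Mu/2Ld/1B | 2r 2w}
  3. MUL→r5 ⇒ no(FU)  {2A/0Mu/2Ld/1B | 2r 2w}
  4. ALU→r3 ⇒ go  {1A/0Mu/2Ld/1B | 0r 1w}
  5. MUL→r2 ⇒ no(FU)  {1A/0Mu/2Ld/1B | 0r 1w}
  6. MEM→r2 ⇒ no(RD_PORT)  {1A/0Mu/2Ld/1B | 0r 1w}

reason(slot 6) = RD_PORT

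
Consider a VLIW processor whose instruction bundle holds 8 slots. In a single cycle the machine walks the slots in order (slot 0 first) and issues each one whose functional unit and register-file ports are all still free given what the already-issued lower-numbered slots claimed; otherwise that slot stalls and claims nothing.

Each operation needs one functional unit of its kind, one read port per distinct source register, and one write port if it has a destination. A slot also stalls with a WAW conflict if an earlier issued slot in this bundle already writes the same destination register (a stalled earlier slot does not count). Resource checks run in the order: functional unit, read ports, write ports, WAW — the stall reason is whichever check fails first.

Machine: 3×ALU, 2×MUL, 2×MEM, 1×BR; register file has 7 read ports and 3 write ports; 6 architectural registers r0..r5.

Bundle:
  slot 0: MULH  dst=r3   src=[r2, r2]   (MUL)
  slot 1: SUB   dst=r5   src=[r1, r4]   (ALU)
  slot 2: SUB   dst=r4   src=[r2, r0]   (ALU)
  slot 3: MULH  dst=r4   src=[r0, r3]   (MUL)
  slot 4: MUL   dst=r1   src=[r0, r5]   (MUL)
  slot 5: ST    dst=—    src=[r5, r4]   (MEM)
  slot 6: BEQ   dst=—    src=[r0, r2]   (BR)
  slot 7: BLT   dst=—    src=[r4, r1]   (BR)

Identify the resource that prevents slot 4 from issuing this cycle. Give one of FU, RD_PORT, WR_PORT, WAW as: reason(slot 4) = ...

reason(slot 4) = WR_PORT

slot 0 (MUL): ISSUE — free A3,Mu1,Ld2,B1 rp6 wp2
slot 1 (ALU): ISSUE — free A2,Mu1,Ld2,B1 rp4 wp1
slot 2 (ALU): ISSUE — free A1,Mu1,Ld2,B1 rp2 wp0
slot 3 (MUL): stall WR_PORT — free A1,Mu1,Ld2,B1 rp2 wp0
slot 4 (MUL): stall WR_PORT — free A1,Mu1,Ld2,B1 rp2 wp0
slot 5 (MEM): ISSUE — free A1,Mu1,Ld1,B1 rp0 wp0
slot 6 (BR): stall RD_PORT — free A1,Mu1,Ld1,B1 rp0 wp0
slot 7 (BR): stall RD_PORT — free A1,Mu1,Ld1,B1 rp0 wp0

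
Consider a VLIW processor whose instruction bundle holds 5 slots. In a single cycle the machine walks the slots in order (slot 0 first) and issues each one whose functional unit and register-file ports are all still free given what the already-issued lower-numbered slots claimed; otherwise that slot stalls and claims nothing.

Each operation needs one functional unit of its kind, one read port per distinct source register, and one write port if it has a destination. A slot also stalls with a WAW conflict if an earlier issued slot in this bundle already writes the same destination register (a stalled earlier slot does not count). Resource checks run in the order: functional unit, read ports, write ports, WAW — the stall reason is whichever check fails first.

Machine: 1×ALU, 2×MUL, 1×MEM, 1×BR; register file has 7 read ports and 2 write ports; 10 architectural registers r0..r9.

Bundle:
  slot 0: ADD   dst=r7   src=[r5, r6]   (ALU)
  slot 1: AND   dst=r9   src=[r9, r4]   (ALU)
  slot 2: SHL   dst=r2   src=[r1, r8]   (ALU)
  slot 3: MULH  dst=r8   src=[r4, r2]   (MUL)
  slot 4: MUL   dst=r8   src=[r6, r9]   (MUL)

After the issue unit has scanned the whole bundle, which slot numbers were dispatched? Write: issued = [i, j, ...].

issued = [0, 3]

#0 ALU src=r5,r6 dispatched  <A:0 Mu:2 Ld:1 B:1 rd:5 wr:1>
#1 ALU src=r9,r4 held:FU  <A:0 Mu:2 Ld:1 B:1 rd:5 wr:1>
#2 ALU src=r1,r8 held:FU  <A:0 Mu:2 Ld:1 B:1 rd:5 wr:1>
#3 MUL src=r4,r2 dispatched  <A:0 Mu:1 Ld:1 B:1 rd:3 wr:0>
#4 MUL src=r6,r9 held:WR_PORT  <A:0 Mu:1 Ld:1 B:1 rd:3 wr:0>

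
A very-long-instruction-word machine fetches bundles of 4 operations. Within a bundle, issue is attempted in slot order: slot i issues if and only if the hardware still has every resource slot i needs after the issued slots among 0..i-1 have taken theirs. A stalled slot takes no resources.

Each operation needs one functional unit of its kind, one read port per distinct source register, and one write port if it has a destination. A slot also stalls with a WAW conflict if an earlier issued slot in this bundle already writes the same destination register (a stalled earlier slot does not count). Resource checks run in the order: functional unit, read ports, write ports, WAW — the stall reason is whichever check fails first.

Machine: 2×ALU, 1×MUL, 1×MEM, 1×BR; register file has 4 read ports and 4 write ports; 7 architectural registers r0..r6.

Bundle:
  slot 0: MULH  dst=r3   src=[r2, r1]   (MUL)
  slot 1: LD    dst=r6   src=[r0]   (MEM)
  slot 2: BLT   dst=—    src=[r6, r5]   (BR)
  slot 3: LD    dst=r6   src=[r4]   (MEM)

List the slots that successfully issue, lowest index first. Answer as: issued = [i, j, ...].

slot 0 (MUL): ISSUE — free A2,Mu0,Ld1,B1 rp2 wp3
slot 1 (MEM): ISSUE — free A2,Mu0,Ld0,B1 rp1 wp2
slot 2 (BR): stall RD_PORT — free A2,Mu0,Ld0,B1 rp1 wp2
slot 3 (MEM): stall FU — free A2,Mu0,Ld0,B1 rp1 wp2

issued = [0, 1]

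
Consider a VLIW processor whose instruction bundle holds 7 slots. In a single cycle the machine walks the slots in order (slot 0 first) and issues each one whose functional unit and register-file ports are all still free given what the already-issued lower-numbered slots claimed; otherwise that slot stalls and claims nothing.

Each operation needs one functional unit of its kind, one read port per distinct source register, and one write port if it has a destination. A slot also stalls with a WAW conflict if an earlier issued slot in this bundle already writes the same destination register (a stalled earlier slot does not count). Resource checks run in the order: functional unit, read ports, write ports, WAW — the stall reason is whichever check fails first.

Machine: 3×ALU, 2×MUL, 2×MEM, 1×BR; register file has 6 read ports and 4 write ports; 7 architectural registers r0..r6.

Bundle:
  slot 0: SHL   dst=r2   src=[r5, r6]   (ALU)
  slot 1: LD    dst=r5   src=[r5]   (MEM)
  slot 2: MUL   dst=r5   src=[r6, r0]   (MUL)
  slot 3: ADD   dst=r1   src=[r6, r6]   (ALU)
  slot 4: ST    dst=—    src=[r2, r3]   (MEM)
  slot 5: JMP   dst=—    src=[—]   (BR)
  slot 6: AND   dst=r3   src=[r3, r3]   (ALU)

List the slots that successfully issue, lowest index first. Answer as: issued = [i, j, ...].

slot 0 (ALU): ISSUE — free A2,Mu2,Ld2,B1 rp4 wp3
slot 1 (MEM): ISSUE — free A2,Mu2,Ld1,B1 rp3 wp2
slot 2 (MUL): stall WAW — free A2,Mu2,Ld1,B1 rp3 wp2
slot 3 (ALU): ISSUE — free A1,Mu2,Ld1,B1 rp2 wp1
slot 4 (MEM): ISSUE — free A1,Mu2,Ld0,B1 rp0 wp1
slot 5 (BR): ISSUE — free A1,Mu2,Ld0,B0 rp0 wp1
slot 6 (ALU): stall RD_PORT — free A1,Mu2,Ld0,B0 rp0 wp1

issued = [0, 1, 3, 4, 5]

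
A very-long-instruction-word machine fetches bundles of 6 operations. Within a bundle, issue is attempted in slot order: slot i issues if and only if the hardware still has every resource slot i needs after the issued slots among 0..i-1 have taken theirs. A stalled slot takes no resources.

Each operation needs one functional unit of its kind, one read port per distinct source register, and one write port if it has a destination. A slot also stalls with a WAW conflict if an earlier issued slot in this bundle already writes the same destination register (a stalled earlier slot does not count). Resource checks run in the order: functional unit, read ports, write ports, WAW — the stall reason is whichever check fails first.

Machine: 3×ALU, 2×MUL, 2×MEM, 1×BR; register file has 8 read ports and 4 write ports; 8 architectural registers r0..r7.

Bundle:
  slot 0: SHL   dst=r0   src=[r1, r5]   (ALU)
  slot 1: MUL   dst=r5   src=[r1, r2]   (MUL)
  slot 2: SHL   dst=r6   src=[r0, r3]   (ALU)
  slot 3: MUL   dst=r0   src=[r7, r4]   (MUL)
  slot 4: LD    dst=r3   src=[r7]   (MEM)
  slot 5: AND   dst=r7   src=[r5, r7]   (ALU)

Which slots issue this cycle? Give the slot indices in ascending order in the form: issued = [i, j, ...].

#0 ALU src=r1,r5 dispatched  <A:2 Mu:2 Ld:2 B:1 rd:6 wr:3>
#1 MUL src=r1,r2 dispatched  <A:2 Mu:1 Ld:2 B:1 rd:4 wr:2>
#2 ALU src=r0,r3 dispatched  <A:1 Mu:1 Ld:2 B:1 rd:2 wr:1>
#3 MUL src=r7,r4 held:WAW  <A:1 Mu:1 Ld:2 B:1 rd:2 wr:1>
#4 MEM src=r7 dispatched  <A:1 Mu:1 Ld:1 B:1 rd:1 wr:0>
#5 ALU src=r5,r7 held:RD_PORT  <A:1 Mu:1 Ld:1 B:1 rd:1 wr:0>

issued = [0, 1, 2, 4]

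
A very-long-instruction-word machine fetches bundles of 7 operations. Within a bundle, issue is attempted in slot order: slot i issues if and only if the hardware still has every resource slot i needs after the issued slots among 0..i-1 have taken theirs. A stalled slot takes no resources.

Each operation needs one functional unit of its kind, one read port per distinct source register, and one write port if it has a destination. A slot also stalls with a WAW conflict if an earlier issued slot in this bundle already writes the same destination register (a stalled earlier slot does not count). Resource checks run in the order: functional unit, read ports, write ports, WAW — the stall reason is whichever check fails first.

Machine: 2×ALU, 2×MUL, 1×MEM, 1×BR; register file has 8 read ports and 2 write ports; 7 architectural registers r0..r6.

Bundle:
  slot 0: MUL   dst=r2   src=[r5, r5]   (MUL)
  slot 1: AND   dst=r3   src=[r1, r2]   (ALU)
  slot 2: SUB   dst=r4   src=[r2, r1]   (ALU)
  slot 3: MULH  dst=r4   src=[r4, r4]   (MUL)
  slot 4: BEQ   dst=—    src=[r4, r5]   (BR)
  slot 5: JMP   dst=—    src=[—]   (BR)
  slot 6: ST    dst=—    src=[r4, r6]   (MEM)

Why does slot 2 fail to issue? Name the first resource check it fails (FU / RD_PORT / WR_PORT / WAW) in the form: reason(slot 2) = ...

reason(slot 2) = WR_PORT

[0] MUL needs rd=1 wr=1: ok; after: ALU=2 MUL=1 MEM=1 BR=1, R=7, W=1
[1] ALU needs rd=2 wr=1: ok; after: ALU=1 MUL=1 MEM=1 BR=1, R=5, W=0
[2] ALU needs rd=2 wr=1: WR_PORT; after: ALU=1 MUL=1 MEM=1 BR=1, R=5, W=0
[3] MUL needs rd=1 wr=1: WR_PORT; after: ALU=1 MUL=1 MEM=1 BR=1, R=5, W=0
[4] BR needs rd=2 wr=0: ok; after: ALU=1 MUL=1 MEM=1 BR=0, R=3, W=0
[5] BR needs rd=0 wr=0: FU; after: ALU=1 MUL=1 MEM=1 BR=0, R=3, W=0
[6] MEM needs rd=2 wr=0: ok; after: ALU=1 MUL=1 MEM=0 BR=0, R=1, W=0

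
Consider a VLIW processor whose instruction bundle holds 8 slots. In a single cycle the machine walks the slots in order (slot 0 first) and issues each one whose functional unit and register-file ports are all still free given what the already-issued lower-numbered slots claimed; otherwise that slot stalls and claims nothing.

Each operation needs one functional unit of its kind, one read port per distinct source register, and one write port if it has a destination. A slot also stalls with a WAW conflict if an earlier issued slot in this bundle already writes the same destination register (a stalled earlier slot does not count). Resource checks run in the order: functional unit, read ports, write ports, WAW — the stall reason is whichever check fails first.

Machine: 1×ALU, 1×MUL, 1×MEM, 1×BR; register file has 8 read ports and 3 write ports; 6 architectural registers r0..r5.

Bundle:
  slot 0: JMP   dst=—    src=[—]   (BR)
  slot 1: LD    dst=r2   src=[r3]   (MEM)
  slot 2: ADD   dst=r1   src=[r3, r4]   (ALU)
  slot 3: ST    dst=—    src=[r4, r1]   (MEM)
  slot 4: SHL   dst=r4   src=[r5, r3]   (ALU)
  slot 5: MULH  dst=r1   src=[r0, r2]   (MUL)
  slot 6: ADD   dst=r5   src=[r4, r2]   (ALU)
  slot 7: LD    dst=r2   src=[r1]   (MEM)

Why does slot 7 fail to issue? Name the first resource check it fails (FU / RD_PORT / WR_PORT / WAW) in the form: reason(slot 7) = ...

reason(slot 7) = FU

[0] BR needs rd=0 wr=0: ok; after: ALU=1 MUL=1 MEM=1 BR=0, R=8, W=3
[1] MEM needs rd=1 wr=1: ok; after: ALU=1 MUL=1 MEM=0 BR=0, R=7, W=2
[2] ALU needs rd=2 wr=1: ok; after: ALU=0 MUL=1 MEM=0 BR=0, R=5, W=1
[3] MEM needs rd=2 wr=0: FU; after: ALU=0 MUL=1 MEM=0 BR=0, R=5, W=1
[4] ALU needs rd=2 wr=1: FU; after: ALU=0 MUL=1 MEM=0 BR=0, R=5, W=1
[5] MUL needs rd=2 wr=1: WAW; after: ALU=0 MUL=1 MEM=0 BR=0, R=5, W=1
[6] ALU needs rd=2 wr=1: FU; after: ALU=0 MUL=1 MEM=0 BR=0, R=5, W=1
[7] MEM needs rd=1 wr=1: FU; after: ALU=0 MUL=1 MEM=0 BR=0, R=5, W=1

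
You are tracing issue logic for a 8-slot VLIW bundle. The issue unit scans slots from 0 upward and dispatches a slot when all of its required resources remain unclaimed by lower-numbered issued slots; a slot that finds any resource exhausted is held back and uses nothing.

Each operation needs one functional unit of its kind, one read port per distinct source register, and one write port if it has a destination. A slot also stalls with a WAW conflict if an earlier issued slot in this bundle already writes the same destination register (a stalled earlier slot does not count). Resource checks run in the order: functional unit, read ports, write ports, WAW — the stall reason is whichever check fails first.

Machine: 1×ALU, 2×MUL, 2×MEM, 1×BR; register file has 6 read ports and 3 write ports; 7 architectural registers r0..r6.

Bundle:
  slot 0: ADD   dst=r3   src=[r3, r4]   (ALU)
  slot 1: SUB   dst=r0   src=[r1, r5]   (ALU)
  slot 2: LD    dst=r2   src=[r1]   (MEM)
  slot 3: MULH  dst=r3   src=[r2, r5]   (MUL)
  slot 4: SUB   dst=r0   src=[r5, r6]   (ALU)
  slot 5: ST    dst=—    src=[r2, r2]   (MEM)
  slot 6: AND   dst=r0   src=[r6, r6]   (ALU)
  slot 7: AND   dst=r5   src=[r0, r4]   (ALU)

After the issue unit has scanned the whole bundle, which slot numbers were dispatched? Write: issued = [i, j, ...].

issued = [0, 2, 5]

  0. ALU→r3 ⇒ go  {0A/2Mu/2Ld/1B | 4r 2w}
  1. ALU→r0 ⇒ no(FU)  {0A/2Mu/2Ld/1B | 4r 2w}
  2. MEM→r2 ⇒ go  {0A/2Mu/1Ld/1B | 3r 1w}
  3. MUL→r3 ⇒ no(WAW)  {0A/2Mu/1Ld/1B | 3r 1w}
  4. ALU→r0 ⇒ no(FU)  {0A/2Mu/1Ld/1B | 3r 1w}
  5. MEM ⇒ go  {0A/2Mu/0Ld/1B | 2r 1w}
  6. ALU→r0 ⇒ no(FU)  {0A/2Mu/0Ld/1B | 2r 1w}
  7. ALU→r5 ⇒ no(FU)  {0A/2Mu/0Ld/1B | 2r 1w}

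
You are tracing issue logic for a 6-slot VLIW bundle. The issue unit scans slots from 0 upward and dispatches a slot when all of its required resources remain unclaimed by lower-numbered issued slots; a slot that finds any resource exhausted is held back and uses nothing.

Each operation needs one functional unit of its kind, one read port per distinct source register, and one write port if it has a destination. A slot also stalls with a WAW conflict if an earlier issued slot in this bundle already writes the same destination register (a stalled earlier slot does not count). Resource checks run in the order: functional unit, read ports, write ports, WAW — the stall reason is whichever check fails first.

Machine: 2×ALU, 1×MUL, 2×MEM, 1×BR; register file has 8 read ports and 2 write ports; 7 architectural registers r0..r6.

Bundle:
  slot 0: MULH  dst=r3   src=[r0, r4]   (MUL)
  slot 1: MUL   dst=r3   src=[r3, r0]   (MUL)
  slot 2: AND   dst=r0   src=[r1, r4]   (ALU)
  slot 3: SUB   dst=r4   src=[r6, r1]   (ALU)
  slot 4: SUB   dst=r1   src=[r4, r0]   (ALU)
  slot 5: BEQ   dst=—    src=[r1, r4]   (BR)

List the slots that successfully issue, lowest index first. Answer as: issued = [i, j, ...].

(0) want 1×MUL +2rd +1wr — yes → AL2|MU0|ME2|BR1|rd6|wr1
(1) want 1×MUL +2rd +1wr — FU → AL2|MU0|ME2|BR1|rd6|wr1
(2) want 1×ALU +2rd +1wr — yes → AL1|MU0|ME2|BR1|rd4|wr0
(3) want 1×ALU +2rd +1wr — WR_PORT → AL1|MU0|ME2|BR1|rd4|wr0
(4) want 1×ALU +2rd +1wr — WR_PORT → AL1|MU0|ME2|BR1|rd4|wr0
(5) want 1×BR +2rd +0wr — yes → AL1|MU0|ME2|BR0|rd2|wr0

issued = [0, 2, 5]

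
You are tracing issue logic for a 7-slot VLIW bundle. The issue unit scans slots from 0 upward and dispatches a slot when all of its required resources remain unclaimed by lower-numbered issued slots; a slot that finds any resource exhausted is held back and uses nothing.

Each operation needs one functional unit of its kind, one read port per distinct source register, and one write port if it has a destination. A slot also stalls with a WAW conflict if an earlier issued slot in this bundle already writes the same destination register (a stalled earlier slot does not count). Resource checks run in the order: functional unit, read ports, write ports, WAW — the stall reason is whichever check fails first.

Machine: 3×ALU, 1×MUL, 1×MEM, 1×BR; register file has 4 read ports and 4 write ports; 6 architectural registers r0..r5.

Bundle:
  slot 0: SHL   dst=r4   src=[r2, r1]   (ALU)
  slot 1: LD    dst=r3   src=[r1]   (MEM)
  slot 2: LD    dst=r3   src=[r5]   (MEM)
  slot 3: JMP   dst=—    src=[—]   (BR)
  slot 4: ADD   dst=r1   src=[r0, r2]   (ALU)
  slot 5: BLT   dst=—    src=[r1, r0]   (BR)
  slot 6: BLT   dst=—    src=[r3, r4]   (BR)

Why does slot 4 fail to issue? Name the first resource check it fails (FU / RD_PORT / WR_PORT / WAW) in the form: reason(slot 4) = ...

(0) want 1×ALU +2rd +1wr — yes → AL2|MU1|ME1|BR1|rd2|wr3
(1) want 1×MEM +1rd +1wr — yes → AL2|MU1|ME0|BR1|rd1|wr2
(2) want 1×MEM +1rd +1wr — FU → AL2|MU1|ME0|BR1|rd1|wr2
(3) want 1×BR +0rd +0wr — yes → AL2|MU1|ME0|BR0|rd1|wr2
(4) want 1×ALU +2rd +1wr — RD_PORT → AL2|MU1|ME0|BR0|rd1|wr2
(5) want 1×BR +2rd +0wr — FU → AL2|MU1|ME0|BR0|rd1|wr2
(6) want 1×BR +2rd +0wr — FU → AL2|MU1|ME0|BR0|rd1|wr2

reason(slot 4) = RD_PORT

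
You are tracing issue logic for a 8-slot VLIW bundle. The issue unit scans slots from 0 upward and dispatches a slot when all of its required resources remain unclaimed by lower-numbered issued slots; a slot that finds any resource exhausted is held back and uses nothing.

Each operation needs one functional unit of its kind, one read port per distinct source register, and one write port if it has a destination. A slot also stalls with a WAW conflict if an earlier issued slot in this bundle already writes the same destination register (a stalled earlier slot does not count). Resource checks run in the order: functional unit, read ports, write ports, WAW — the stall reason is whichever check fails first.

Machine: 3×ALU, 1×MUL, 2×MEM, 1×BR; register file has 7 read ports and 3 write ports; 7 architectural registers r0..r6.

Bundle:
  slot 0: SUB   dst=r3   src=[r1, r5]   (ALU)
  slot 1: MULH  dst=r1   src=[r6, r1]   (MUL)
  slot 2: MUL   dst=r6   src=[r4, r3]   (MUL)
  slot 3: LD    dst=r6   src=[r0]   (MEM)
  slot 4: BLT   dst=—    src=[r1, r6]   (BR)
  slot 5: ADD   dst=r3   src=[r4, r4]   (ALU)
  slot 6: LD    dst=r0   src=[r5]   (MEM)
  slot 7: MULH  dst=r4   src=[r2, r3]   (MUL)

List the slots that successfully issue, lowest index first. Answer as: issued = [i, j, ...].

issued = [0, 1, 3, 4]

  0. ALU→r3 ⇒ go  {2A/1Mu/2Ld/1B | 5r 2w}
  1. MUL→r1 ⇒ go  {2A/0Mu/2Ld/1B | 3r 1w}
  2. MUL→r6 ⇒ no(FU)  {2A/0Mu/2Ld/1B | 3r 1w}
  3. MEM→r6 ⇒ go  {2A/0Mu/1Ld/1B | 2r 0w}
  4. BR ⇒ go  {2A/0Mu/1Ld/0B | 0r 0w}
  5. ALU→r3 ⇒ no(RD_PORT)  {2A/0Mu/1Ld/0B | 0r 0w}
  6. MEM→r0 ⇒ no(RD_PORT)  {2A/0Mu/1Ld/0B | 0r 0w}
  7. MUL→r4 ⇒ no(FU)  {2A/0Mu/1Ld/0B | 0r 0w}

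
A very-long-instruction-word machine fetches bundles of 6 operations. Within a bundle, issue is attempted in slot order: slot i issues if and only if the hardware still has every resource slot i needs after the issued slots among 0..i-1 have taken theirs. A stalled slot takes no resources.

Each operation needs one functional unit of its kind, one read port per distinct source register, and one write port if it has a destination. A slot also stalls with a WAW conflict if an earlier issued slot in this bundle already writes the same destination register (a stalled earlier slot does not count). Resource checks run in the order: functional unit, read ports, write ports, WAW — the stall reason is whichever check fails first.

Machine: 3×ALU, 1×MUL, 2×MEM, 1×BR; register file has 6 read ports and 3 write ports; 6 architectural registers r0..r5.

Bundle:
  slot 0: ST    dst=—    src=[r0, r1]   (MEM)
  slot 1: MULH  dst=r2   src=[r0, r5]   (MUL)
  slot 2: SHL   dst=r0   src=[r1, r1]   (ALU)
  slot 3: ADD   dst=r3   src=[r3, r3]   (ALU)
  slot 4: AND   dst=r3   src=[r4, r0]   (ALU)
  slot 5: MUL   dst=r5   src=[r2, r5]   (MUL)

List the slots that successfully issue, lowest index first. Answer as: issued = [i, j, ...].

issued = [0, 1, 2, 3]

slot 0 (MEM): ISSUE — free A3,Mu1,Ld1,B1 rp4 wp3
slot 1 (MUL): ISSUE — free A3,Mu0,Ld1,B1 rp2 wp2
slot 2 (ALU): ISSUE — free A2,Mu0,Ld1,B1 rp1 wp1
slot 3 (ALU): ISSUE — free A1,Mu0,Ld1,B1 rp0 wp0
slot 4 (ALU): stall RD_PORT — free A1,Mu0,Ld1,B1 rp0 wp0
slot 5 (MUL): stall FU — free A1,Mu0,Ld1,B1 rp0 wp0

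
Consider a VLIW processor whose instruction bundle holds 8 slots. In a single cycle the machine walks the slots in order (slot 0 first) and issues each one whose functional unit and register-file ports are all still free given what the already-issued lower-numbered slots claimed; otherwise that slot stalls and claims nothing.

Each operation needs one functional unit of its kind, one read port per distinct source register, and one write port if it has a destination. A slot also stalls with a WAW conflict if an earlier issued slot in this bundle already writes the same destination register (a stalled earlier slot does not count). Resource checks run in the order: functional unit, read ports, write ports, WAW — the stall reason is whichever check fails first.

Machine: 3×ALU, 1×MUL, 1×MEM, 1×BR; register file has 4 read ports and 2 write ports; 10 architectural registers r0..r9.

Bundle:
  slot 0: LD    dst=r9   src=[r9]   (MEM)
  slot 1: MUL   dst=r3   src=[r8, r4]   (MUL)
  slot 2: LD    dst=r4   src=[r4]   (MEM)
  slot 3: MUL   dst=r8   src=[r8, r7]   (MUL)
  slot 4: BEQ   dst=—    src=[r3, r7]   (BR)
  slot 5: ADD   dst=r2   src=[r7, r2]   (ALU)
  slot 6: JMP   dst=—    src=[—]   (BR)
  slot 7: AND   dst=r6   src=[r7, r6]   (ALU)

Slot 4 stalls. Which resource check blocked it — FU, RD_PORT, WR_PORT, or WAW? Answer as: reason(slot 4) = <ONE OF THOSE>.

reason(slot 4) = RD_PORT

slot 0 (MEM): ISSUE — free A3,Mu1,Ld0,B1 rp3 wp1
slot 1 (MUL): ISSUE — free A3,Mu0,Ld0,B1 rp1 wp0
slot 2 (MEM): stall FU — free A3,Mu0,Ld0,B1 rp1 wp0
slot 3 (MUL): stall FU — free A3,Mu0,Ld0,B1 rp1 wp0
slot 4 (BR): stall RD_PORT — free A3,Mu0,Ld0,B1 rp1 wp0
slot 5 (ALU): stall RD_PORT — free A3,Mu0,Ld0,B1 rp1 wp0
slot 6 (BR): ISSUE — free A3,Mu0,Ld0,B0 rp1 wp0
slot 7 (ALU): stall RD_PORT — free A3,Mu0,Ld0,B0 rp1 wp0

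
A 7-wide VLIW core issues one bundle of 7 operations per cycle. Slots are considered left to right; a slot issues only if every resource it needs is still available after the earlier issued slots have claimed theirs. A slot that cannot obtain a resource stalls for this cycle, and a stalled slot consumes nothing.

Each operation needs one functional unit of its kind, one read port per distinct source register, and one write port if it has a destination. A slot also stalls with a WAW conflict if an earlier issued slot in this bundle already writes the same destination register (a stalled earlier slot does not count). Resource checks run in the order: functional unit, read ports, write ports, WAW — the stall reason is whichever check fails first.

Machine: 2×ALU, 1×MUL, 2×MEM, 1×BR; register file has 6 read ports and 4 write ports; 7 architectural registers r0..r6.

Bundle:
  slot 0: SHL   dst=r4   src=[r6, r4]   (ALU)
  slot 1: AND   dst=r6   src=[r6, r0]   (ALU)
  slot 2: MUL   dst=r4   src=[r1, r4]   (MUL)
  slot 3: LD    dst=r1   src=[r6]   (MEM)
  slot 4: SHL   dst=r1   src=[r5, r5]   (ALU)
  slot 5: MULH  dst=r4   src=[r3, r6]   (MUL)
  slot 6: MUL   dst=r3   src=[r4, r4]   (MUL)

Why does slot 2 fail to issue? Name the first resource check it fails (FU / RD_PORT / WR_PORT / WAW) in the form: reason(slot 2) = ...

reason(slot 2) = WAW

(0) want 1×ALU +2rd +1wr — yes → AL1|MU1|ME2|BR1|rd4|wr3
(1) want 1×ALU +2rd +1wr — yes → AL0|MU1|ME2|BR1|rd2|wr2
(2) want 1×MUL +2rd +1wr — WAW → AL0|MU1|ME2|BR1|rd2|wr2
(3) want 1×MEM +1rd +1wr — yes → AL0|MU1|ME1|BR1|rd1|wr1
(4) want 1×ALU +1rd +1wr — FU → AL0|MU1|ME1|BR1|rd1|wr1
(5) want 1×MUL +2rd +1wr — RD_PORT → AL0|MU1|ME1|BR1|rd1|wr1
(6) want 1×MUL +1rd +1wr — yes → AL0|MU0|ME1|BR1|rd0|wr0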